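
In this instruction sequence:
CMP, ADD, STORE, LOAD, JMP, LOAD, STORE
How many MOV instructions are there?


Scanning instruction sequence for MOV:
  Position 1: CMP
  Position 2: ADD
  Position 3: STORE
  Position 4: LOAD
  Position 5: JMP
  Position 6: LOAD
  Position 7: STORE
Matches at positions: []
Total MOV count: 0

0


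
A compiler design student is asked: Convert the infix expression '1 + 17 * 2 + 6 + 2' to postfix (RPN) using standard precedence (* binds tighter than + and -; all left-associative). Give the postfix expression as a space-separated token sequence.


Applying the shunting-yard algorithm:
  Operand 1 -> output
  Push '+' onto operator stack -> op-stack: [+]
  Operand 17 -> output
  Push '*' onto operator stack -> op-stack: [+, *]
  Operand 2 -> output
  See '+' (prec 1); top '*' (prec 2) >= it -> pop '*' to output
  See '+' (prec 1); top '+' (prec 1) >= it -> pop '+' to output
  Push '+' onto operator stack -> op-stack: [+]
  Operand 6 -> output
  See '+' (prec 1); top '+' (prec 1) >= it -> pop '+' to output
  Push '+' onto operator stack -> op-stack: [+]
  Operand 2 -> output
  End of input: pop '+' to output
Postfix result: 1 17 2 * + 6 + 2 +

1 17 2 * + 6 + 2 +


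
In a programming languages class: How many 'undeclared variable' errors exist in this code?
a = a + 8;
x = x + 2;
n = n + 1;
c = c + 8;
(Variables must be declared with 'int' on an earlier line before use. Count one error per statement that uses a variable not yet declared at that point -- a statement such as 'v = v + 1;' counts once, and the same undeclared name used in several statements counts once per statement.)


Scanning code line by line:
  Line 1: use 'a' -> ERROR (undeclared)
  Line 2: use 'x' -> ERROR (undeclared)
  Line 3: use 'n' -> ERROR (undeclared)
  Line 4: use 'c' -> ERROR (undeclared)
Total undeclared variable errors: 4

4


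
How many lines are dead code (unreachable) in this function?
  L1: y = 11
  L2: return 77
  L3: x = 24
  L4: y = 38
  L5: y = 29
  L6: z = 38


Analyzing control flow:
  L1: reachable (before return)
  L2: reachable (return statement)
  L3: DEAD (after return at L2)
  L4: DEAD (after return at L2)
  L5: DEAD (after return at L2)
  L6: DEAD (after return at L2)
Return at L2, total lines = 6
Dead lines: L3 through L6
Count: 4

4


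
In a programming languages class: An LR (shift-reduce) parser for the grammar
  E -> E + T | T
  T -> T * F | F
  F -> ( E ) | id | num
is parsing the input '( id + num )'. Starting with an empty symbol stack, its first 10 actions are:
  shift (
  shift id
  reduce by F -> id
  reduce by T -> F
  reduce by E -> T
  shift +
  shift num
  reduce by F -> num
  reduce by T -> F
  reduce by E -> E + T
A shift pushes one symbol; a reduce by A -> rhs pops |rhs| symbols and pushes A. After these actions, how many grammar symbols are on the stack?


Tracking the symbol stack through each action:
  Action 1: shift '(' : push -> stack = [(] (size 1)
  Action 2: shift 'id' : push -> stack = [(, id] (size 2)
  Action 3: reduce by F -> id : pop 1, push F -> stack = [(, F] (size 2)
  Action 4: reduce by T -> F : pop 1, push T -> stack = [(, T] (size 2)
  Action 5: reduce by E -> T : pop 1, push E -> stack = [(, E] (size 2)
  Action 6: shift '+' : push -> stack = [(, E, +] (size 3)
  Action 7: shift 'num' : push -> stack = [(, E, +, num] (size 4)
  Action 8: reduce by F -> num : pop 1, push F -> stack = [(, E, +, F] (size 4)
  Action 9: reduce by T -> F : pop 1, push T -> stack = [(, E, +, T] (size 4)
  Action 10: reduce by E -> E + T : pop 3, push E -> stack = [(, E] (size 2)
Final stack size: 2

2


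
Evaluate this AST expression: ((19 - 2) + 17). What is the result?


Expression: ((19 - 2) + 17)
Evaluating step by step:
  19 - 2 = 17
  17 + 17 = 34
Result: 34

34


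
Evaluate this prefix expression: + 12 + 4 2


Parsing prefix expression: + 12 + 4 2
Step 1: Innermost operation '+ 4 2'
  4 + 2 = 6
Step 2: Outer operation '+ 12 [6]'
  12 + 6 = 18

18


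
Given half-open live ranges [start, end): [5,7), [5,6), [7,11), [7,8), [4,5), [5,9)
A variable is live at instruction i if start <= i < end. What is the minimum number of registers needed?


Live ranges:
  Var0: [5, 7)
  Var1: [5, 6)
  Var2: [7, 11)
  Var3: [7, 8)
  Var4: [4, 5)
  Var5: [5, 9)
Sweep-line events (position, delta, active):
  pos=4 start -> active=1
  pos=5 end -> active=0
  pos=5 start -> active=1
  pos=5 start -> active=2
  pos=5 start -> active=3
  pos=6 end -> active=2
  pos=7 end -> active=1
  pos=7 start -> active=2
  pos=7 start -> active=3
  pos=8 end -> active=2
  pos=9 end -> active=1
  pos=11 end -> active=0
Maximum simultaneous active: 3
Minimum registers needed: 3

3


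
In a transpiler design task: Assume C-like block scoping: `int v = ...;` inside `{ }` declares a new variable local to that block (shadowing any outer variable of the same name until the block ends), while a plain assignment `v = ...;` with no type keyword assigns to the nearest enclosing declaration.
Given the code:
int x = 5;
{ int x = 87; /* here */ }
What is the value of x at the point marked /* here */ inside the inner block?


Analyzing scoping rules:
Outer scope: declares x = 5
Inner block: 'int x = 87;' declares a NEW x that shadows the outer one
Inside the block the inner declaration is in scope -> 87
Result: 87

87


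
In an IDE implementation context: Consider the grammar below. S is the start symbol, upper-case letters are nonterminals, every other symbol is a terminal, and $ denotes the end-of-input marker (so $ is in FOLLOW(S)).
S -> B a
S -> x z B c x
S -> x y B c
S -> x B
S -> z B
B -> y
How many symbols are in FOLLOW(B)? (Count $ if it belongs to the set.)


S is the start symbol and does not occur in any rule body, so FOLLOW(S) = {$}.
Examining every occurrence of B in a rule body:
  S -> B a : B is followed by terminal 'a' -> add 'a'
  S -> x z B c x : B is followed by terminal 'c' -> add 'c'
  S -> x y B c : B is followed by terminal 'c' -> add 'c' (already in the set)
  S -> x B : B is at the right end -> add FOLLOW(S) = {$}
  S -> z B : B is at the right end -> add FOLLOW(S) = {$} (already in the set)
  B -> y : B does not occur in the body -> contributes nothing
FOLLOW(B) = {a, c, $}
Count: 3

3


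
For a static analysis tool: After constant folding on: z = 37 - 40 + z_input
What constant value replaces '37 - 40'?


Identifying constant sub-expression:
  Original: z = 37 - 40 + z_input
  37 and 40 are both compile-time constants
  Evaluating: 37 - 40 = -3
  After folding: z = -3 + z_input

-3


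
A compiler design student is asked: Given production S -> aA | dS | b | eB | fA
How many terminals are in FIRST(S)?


Production: S -> aA | dS | b | eB | fA
Examining each alternative for leading terminals:
  S -> aA : first terminal = 'a'
  S -> dS : first terminal = 'd'
  S -> b : first terminal = 'b'
  S -> eB : first terminal = 'e'
  S -> fA : first terminal = 'f'
FIRST(S) = {a, b, d, e, f}
Count: 5

5


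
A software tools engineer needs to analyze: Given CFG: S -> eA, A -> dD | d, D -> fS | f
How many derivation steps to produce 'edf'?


Grammar: S -> eA, A -> dD | d, D -> fS | f
Deriving 'edf':
Step 1: S -> eA => eA
Step 2: A -> dD => edD
Step 3: D -> f => edf
Total derivation steps: 3

3


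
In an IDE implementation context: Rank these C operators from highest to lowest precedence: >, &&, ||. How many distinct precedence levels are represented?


Looking up precedence for each operator:
  > -> precedence 4
  && -> precedence 2
  || -> precedence 1
Sorted highest to lowest: >, &&, ||
Distinct precedence values: [4, 2, 1]
Number of distinct levels: 3

3


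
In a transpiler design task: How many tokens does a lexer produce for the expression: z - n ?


Scanning 'z - n'
Token 1: 'z' -> identifier
Token 2: '-' -> operator
Token 3: 'n' -> identifier
Total tokens: 3

3


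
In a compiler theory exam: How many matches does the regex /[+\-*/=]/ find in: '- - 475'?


Pattern: /[+\-*/=]/ (operators)
Input: '- - 475'
Scanning for matches:
  Match 1: '-'
  Match 2: '-'
Total matches: 2

2


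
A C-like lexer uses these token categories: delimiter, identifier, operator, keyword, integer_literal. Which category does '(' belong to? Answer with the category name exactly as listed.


Token: '('
Checking categories:
  identifier: no
  integer_literal: no
  operator: no
  keyword: no
  delimiter: YES
Category: delimiter

delimiter


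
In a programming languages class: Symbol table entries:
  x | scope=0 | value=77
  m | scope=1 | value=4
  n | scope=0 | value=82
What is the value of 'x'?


Searching symbol table for 'x':
  x | scope=0 | value=77 <- MATCH
  m | scope=1 | value=4
  n | scope=0 | value=82
Found 'x' at scope 0 with value 77

77


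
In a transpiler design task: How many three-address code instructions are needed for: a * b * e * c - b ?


Expression: a * b * e * c - b
Generating three-address code (respecting * over +/- precedence):
  Instruction 1: t1 = a * b
  Instruction 2: t2 = t1 * e
  Instruction 3: t3 = t2 * c
  Instruction 4: t4 = t3 - b
Total instructions: 4

4


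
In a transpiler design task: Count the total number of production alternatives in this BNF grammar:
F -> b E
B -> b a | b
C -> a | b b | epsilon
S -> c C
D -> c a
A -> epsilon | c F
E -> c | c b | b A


Counting alternatives per rule:
  F: 1 alternative(s)
  B: 2 alternative(s)
  C: 3 alternative(s)
  S: 1 alternative(s)
  D: 1 alternative(s)
  A: 2 alternative(s)
  E: 3 alternative(s)
Sum: 1 + 2 + 3 + 1 + 1 + 2 + 3 = 13

13


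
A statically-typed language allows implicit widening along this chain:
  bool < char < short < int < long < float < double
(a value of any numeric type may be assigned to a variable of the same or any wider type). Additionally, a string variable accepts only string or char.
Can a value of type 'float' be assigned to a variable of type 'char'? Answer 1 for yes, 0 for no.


Target variable type: char
Source value type: float
Numeric ranks: float=5, char=1
Widening allowed iff rank(source) <= rank(target): 5 <= 1? No
Result: 0

0


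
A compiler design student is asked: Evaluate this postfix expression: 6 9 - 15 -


Processing tokens left to right:
Push 6, Push 9
Pop 6 and 9, compute 6 - 9 = -3, push -3
Push 15
Pop -3 and 15, compute -3 - 15 = -18, push -18
Stack result: -18

-18


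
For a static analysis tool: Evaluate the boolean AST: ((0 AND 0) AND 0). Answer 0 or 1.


Step 1: Evaluate inner node
  0 AND 0 = 0
Step 2: Evaluate root node
  0 AND 0 = 0

0


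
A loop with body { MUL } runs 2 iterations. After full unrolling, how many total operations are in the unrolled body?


Loop body operations: MUL (1 op per iteration)
Unrolling 2 iterations:
  Iteration 1: MUL (1 ops)
  Iteration 2: MUL (1 ops)
Total: 2 iterations * 1 ops/iter = 2 operations

2


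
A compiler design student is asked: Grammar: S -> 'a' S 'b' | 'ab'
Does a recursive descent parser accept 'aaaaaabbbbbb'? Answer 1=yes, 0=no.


Grammar accepts strings of the form a^n b^n (n >= 1)
Word: 'aaaaaabbbbbb'
Counting: 6 a's and 6 b's
Check: 6 == 6? Yes
Derivation (S -> aSb applied 5 time(s), then S -> ab): S => aSb => aaSbb => aaaSbbb => aaaaSbbbb => aaaaaSbbbbb => aaaaaabbbbbb
Accepted

1


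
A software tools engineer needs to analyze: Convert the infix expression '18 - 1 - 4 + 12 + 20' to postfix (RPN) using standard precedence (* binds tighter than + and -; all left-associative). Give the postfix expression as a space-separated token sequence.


Applying the shunting-yard algorithm:
  Operand 18 -> output
  Push '-' onto operator stack -> op-stack: [-]
  Operand 1 -> output
  See '-' (prec 1); top '-' (prec 1) >= it -> pop '-' to output
  Push '-' onto operator stack -> op-stack: [-]
  Operand 4 -> output
  See '+' (prec 1); top '-' (prec 1) >= it -> pop '-' to output
  Push '+' onto operator stack -> op-stack: [+]
  Operand 12 -> output
  See '+' (prec 1); top '+' (prec 1) >= it -> pop '+' to output
  Push '+' onto operator stack -> op-stack: [+]
  Operand 20 -> output
  End of input: pop '+' to output
Postfix result: 18 1 - 4 - 12 + 20 +

18 1 - 4 - 12 + 20 +


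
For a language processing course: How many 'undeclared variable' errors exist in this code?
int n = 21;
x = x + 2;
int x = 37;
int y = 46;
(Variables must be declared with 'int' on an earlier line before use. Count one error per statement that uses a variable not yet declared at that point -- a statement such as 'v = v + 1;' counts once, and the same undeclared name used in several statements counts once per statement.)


Scanning code line by line:
  Line 1: declare 'n' -> declared = ['n']
  Line 2: use 'x' -> ERROR (undeclared)
  Line 3: declare 'x' -> declared = ['n', 'x']
  Line 4: declare 'y' -> declared = ['n', 'x', 'y']
Total undeclared variable errors: 1

1


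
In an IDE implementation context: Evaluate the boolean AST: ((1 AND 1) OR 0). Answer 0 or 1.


Step 1: Evaluate inner node
  1 AND 1 = 1
Step 2: Evaluate root node
  1 OR 0 = 1

1


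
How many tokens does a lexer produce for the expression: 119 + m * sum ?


Scanning '119 + m * sum'
Token 1: '119' -> integer_literal
Token 2: '+' -> operator
Token 3: 'm' -> identifier
Token 4: '*' -> operator
Token 5: 'sum' -> identifier
Total tokens: 5

5


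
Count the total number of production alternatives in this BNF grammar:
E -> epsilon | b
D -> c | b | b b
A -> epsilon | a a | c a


Counting alternatives per rule:
  E: 2 alternative(s)
  D: 3 alternative(s)
  A: 3 alternative(s)
Sum: 2 + 3 + 3 = 8

8


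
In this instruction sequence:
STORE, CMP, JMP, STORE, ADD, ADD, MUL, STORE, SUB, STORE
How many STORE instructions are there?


Scanning instruction sequence for STORE:
  Position 1: STORE <- MATCH
  Position 2: CMP
  Position 3: JMP
  Position 4: STORE <- MATCH
  Position 5: ADD
  Position 6: ADD
  Position 7: MUL
  Position 8: STORE <- MATCH
  Position 9: SUB
  Position 10: STORE <- MATCH
Matches at positions: [1, 4, 8, 10]
Total STORE count: 4

4


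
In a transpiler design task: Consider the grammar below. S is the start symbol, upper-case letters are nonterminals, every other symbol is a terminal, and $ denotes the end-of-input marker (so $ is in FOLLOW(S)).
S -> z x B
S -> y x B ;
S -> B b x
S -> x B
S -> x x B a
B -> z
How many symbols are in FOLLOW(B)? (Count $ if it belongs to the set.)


S is the start symbol and does not occur in any rule body, so FOLLOW(S) = {$}.
Examining every occurrence of B in a rule body:
  S -> z x B : B is at the right end -> add FOLLOW(S) = {$}
  S -> y x B ; : B is followed by terminal ';' -> add ';'
  S -> B b x : B is followed by terminal 'b' -> add 'b'
  S -> x B : B is at the right end -> add FOLLOW(S) = {$} (already in the set)
  S -> x x B a : B is followed by terminal 'a' -> add 'a'
  B -> z : B does not occur in the body -> contributes nothing
FOLLOW(B) = {;, a, b, $}
Count: 4

4


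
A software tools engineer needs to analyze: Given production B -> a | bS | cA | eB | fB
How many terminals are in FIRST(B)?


Production: B -> a | bS | cA | eB | fB
Examining each alternative for leading terminals:
  B -> a : first terminal = 'a'
  B -> bS : first terminal = 'b'
  B -> cA : first terminal = 'c'
  B -> eB : first terminal = 'e'
  B -> fB : first terminal = 'f'
FIRST(B) = {a, b, c, e, f}
Count: 5

5


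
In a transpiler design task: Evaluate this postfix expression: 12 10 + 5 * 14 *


Processing tokens left to right:
Push 12, Push 10
Pop 12 and 10, compute 12 + 10 = 22, push 22
Push 5
Pop 22 and 5, compute 22 * 5 = 110, push 110
Push 14
Pop 110 and 14, compute 110 * 14 = 1540, push 1540
Stack result: 1540

1540


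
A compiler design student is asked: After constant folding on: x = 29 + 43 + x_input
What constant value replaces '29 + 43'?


Identifying constant sub-expression:
  Original: x = 29 + 43 + x_input
  29 and 43 are both compile-time constants
  Evaluating: 29 + 43 = 72
  After folding: x = 72 + x_input

72


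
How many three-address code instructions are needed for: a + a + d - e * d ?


Expression: a + a + d - e * d
Generating three-address code (respecting * over +/- precedence):
  Instruction 1: t1 = e * d
  Instruction 2: t2 = a + a
  Instruction 3: t3 = t2 + d
  Instruction 4: t4 = t3 - t1
Total instructions: 4

4


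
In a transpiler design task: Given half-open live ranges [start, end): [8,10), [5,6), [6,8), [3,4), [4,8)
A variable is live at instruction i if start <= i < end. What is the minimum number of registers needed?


Live ranges:
  Var0: [8, 10)
  Var1: [5, 6)
  Var2: [6, 8)
  Var3: [3, 4)
  Var4: [4, 8)
Sweep-line events (position, delta, active):
  pos=3 start -> active=1
  pos=4 end -> active=0
  pos=4 start -> active=1
  pos=5 start -> active=2
  pos=6 end -> active=1
  pos=6 start -> active=2
  pos=8 end -> active=1
  pos=8 end -> active=0
  pos=8 start -> active=1
  pos=10 end -> active=0
Maximum simultaneous active: 2
Minimum registers needed: 2

2


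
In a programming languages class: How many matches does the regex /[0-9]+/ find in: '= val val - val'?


Pattern: /[0-9]+/ (int literals)
Input: '= val val - val'
Scanning for matches:
Total matches: 0

0


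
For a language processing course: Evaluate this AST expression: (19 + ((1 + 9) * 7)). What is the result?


Expression: (19 + ((1 + 9) * 7))
Evaluating step by step:
  1 + 9 = 10
  10 * 7 = 70
  19 + 70 = 89
Result: 89

89


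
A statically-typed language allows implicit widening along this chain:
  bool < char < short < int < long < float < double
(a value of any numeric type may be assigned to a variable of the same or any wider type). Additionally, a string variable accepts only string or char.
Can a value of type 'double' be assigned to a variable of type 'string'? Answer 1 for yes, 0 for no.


Target variable type: string
Source value type: double
Rule: string accepts only {string, char}
  source 'double' in {string, char}? No
Result: 0

0


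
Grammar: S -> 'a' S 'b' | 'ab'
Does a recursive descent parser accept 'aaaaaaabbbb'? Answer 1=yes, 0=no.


Grammar accepts strings of the form a^n b^n (n >= 1)
Word: 'aaaaaaabbbb'
Counting: 7 a's and 4 b's
Check: 7 == 4? No
Mismatch: a-count != b-count
Rejected

0


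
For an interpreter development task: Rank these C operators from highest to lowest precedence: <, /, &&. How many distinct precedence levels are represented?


Looking up precedence for each operator:
  < -> precedence 4
  / -> precedence 6
  && -> precedence 2
Sorted highest to lowest: /, <, &&
Distinct precedence values: [6, 4, 2]
Number of distinct levels: 3

3


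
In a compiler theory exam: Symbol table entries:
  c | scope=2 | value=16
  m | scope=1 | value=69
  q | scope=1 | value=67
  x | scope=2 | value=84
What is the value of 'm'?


Searching symbol table for 'm':
  c | scope=2 | value=16
  m | scope=1 | value=69 <- MATCH
  q | scope=1 | value=67
  x | scope=2 | value=84
Found 'm' at scope 1 with value 69

69


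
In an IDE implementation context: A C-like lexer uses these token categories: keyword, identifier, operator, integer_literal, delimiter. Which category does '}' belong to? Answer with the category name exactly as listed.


Token: '}'
Checking categories:
  identifier: no
  integer_literal: no
  operator: no
  keyword: no
  delimiter: YES
Category: delimiter

delimiter


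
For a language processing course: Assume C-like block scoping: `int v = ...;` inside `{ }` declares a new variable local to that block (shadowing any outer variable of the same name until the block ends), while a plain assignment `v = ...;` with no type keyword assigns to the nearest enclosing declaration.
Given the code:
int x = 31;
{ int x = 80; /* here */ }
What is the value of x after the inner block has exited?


Analyzing scoping rules:
Outer scope: declares x = 31
Inner block: 'int x = 80;' declares a NEW x that shadows the outer one
When the block exits the inner x goes out of scope; the outer x was never modified -> 31
Result: 31

31


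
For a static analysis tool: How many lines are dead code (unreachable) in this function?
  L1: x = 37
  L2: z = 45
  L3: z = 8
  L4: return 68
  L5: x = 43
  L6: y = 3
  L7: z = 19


Analyzing control flow:
  L1: reachable (before return)
  L2: reachable (before return)
  L3: reachable (before return)
  L4: reachable (return statement)
  L5: DEAD (after return at L4)
  L6: DEAD (after return at L4)
  L7: DEAD (after return at L4)
Return at L4, total lines = 7
Dead lines: L5 through L7
Count: 3

3


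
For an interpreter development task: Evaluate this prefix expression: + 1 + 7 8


Parsing prefix expression: + 1 + 7 8
Step 1: Innermost operation '+ 7 8'
  7 + 8 = 15
Step 2: Outer operation '+ 1 [15]'
  1 + 15 = 16

16


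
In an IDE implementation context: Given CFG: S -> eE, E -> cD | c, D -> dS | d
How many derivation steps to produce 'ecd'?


Grammar: S -> eE, E -> cD | c, D -> dS | d
Deriving 'ecd':
Step 1: S -> eE => eE
Step 2: E -> cD => ecD
Step 3: D -> d => ecd
Total derivation steps: 3

3


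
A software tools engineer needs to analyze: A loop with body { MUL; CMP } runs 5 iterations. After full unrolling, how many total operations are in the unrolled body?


Loop body operations: MUL, CMP (2 ops per iteration)
Unrolling 5 iterations:
  Iteration 1: MUL, CMP (2 ops)
  Iteration 2: MUL, CMP (2 ops)
  Iteration 3: MUL, CMP (2 ops)
  Iteration 4: MUL, CMP (2 ops)
  Iteration 5: MUL, CMP (2 ops)
Total: 5 iterations * 2 ops/iter = 10 operations

10


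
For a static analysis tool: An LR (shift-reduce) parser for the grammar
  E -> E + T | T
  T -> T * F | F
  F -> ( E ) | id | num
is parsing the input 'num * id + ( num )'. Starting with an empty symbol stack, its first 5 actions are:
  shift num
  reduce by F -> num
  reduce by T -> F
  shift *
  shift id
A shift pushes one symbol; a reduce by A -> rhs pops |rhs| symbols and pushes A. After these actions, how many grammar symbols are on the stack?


Tracking the symbol stack through each action:
  Action 1: shift 'num' : push -> stack = [num] (size 1)
  Action 2: reduce by F -> num : pop 1, push F -> stack = [F] (size 1)
  Action 3: reduce by T -> F : pop 1, push T -> stack = [T] (size 1)
  Action 4: shift '*' : push -> stack = [T, *] (size 2)
  Action 5: shift 'id' : push -> stack = [T, *, id] (size 3)
Final stack size: 3

3


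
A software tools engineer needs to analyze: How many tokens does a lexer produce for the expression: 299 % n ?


Scanning '299 % n'
Token 1: '299' -> integer_literal
Token 2: '%' -> operator
Token 3: 'n' -> identifier
Total tokens: 3

3


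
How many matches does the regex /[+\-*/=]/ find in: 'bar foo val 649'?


Pattern: /[+\-*/=]/ (operators)
Input: 'bar foo val 649'
Scanning for matches:
Total matches: 0

0


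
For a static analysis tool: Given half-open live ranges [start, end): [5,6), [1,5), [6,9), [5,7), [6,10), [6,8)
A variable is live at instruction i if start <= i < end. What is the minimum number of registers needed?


Live ranges:
  Var0: [5, 6)
  Var1: [1, 5)
  Var2: [6, 9)
  Var3: [5, 7)
  Var4: [6, 10)
  Var5: [6, 8)
Sweep-line events (position, delta, active):
  pos=1 start -> active=1
  pos=5 end -> active=0
  pos=5 start -> active=1
  pos=5 start -> active=2
  pos=6 end -> active=1
  pos=6 start -> active=2
  pos=6 start -> active=3
  pos=6 start -> active=4
  pos=7 end -> active=3
  pos=8 end -> active=2
  pos=9 end -> active=1
  pos=10 end -> active=0
Maximum simultaneous active: 4
Minimum registers needed: 4

4


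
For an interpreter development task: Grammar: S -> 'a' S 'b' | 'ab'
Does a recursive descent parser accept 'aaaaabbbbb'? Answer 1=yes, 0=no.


Grammar accepts strings of the form a^n b^n (n >= 1)
Word: 'aaaaabbbbb'
Counting: 5 a's and 5 b's
Check: 5 == 5? Yes
Derivation (S -> aSb applied 4 time(s), then S -> ab): S => aSb => aaSbb => aaaSbbb => aaaaSbbbb => aaaaabbbbb
Accepted

1


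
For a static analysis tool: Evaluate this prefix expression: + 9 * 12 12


Parsing prefix expression: + 9 * 12 12
Step 1: Innermost operation '* 12 12'
  12 * 12 = 144
Step 2: Outer operation '+ 9 [144]'
  9 + 144 = 153

153


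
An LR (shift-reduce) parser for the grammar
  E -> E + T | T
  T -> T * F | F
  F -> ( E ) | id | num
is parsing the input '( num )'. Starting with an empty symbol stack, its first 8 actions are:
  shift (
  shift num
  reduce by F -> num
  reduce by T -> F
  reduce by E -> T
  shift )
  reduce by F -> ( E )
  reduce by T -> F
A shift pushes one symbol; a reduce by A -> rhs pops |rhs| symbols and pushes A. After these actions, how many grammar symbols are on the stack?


Tracking the symbol stack through each action:
  Action 1: shift '(' : push -> stack = [(] (size 1)
  Action 2: shift 'num' : push -> stack = [(, num] (size 2)
  Action 3: reduce by F -> num : pop 1, push F -> stack = [(, F] (size 2)
  Action 4: reduce by T -> F : pop 1, push T -> stack = [(, T] (size 2)
  Action 5: reduce by E -> T : pop 1, push E -> stack = [(, E] (size 2)
  Action 6: shift ')' : push -> stack = [(, E, )] (size 3)
  Action 7: reduce by F -> ( E ) : pop 3, push F -> stack = [F] (size 1)
  Action 8: reduce by T -> F : pop 1, push T -> stack = [T] (size 1)
Final stack size: 1

1


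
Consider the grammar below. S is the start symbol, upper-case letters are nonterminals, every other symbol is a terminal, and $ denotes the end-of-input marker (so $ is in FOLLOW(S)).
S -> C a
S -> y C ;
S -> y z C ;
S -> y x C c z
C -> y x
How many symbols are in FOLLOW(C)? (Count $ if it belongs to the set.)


S is the start symbol and does not occur in any rule body, so FOLLOW(S) = {$}.
Examining every occurrence of C in a rule body:
  S -> C a : C is followed by terminal 'a' -> add 'a'
  S -> y C ; : C is followed by terminal ';' -> add ';'
  S -> y z C ; : C is followed by terminal ';' -> add ';' (already in the set)
  S -> y x C c z : C is followed by terminal 'c' -> add 'c'
  C -> y x : C does not occur in the body -> contributes nothing
FOLLOW(C) = {;, a, c}
Count: 3

3


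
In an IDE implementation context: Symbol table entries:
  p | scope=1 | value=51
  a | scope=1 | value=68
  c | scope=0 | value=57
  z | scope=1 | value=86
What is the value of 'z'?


Searching symbol table for 'z':
  p | scope=1 | value=51
  a | scope=1 | value=68
  c | scope=0 | value=57
  z | scope=1 | value=86 <- MATCH
Found 'z' at scope 1 with value 86

86


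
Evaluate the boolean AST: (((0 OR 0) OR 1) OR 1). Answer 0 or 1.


Step 1: Evaluate inner node
  0 OR 0 = 0
Step 2: Evaluate next node
  0 OR 1 = 1
Step 3: Evaluate root node
  1 OR 1 = 1

1


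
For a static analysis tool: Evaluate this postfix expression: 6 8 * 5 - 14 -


Processing tokens left to right:
Push 6, Push 8
Pop 6 and 8, compute 6 * 8 = 48, push 48
Push 5
Pop 48 and 5, compute 48 - 5 = 43, push 43
Push 14
Pop 43 and 14, compute 43 - 14 = 29, push 29
Stack result: 29

29


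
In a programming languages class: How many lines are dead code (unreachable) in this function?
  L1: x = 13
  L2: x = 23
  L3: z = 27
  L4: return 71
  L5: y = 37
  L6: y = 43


Analyzing control flow:
  L1: reachable (before return)
  L2: reachable (before return)
  L3: reachable (before return)
  L4: reachable (return statement)
  L5: DEAD (after return at L4)
  L6: DEAD (after return at L4)
Return at L4, total lines = 6
Dead lines: L5 through L6
Count: 2

2


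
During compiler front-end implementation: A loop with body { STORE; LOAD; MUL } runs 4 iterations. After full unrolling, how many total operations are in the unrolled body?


Loop body operations: STORE, LOAD, MUL (3 ops per iteration)
Unrolling 4 iterations:
  Iteration 1: STORE, LOAD, MUL (3 ops)
  Iteration 2: STORE, LOAD, MUL (3 ops)
  Iteration 3: STORE, LOAD, MUL (3 ops)
  Iteration 4: STORE, LOAD, MUL (3 ops)
Total: 4 iterations * 3 ops/iter = 12 operations

12


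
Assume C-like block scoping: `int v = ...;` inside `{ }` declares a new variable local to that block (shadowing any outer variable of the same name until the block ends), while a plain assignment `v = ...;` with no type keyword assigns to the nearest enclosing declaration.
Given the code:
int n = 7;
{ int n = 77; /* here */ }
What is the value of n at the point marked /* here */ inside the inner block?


Analyzing scoping rules:
Outer scope: declares n = 7
Inner block: 'int n = 77;' declares a NEW n that shadows the outer one
Inside the block the inner declaration is in scope -> 77
Result: 77

77


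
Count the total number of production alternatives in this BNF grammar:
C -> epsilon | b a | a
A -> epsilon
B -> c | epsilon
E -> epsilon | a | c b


Counting alternatives per rule:
  C: 3 alternative(s)
  A: 1 alternative(s)
  B: 2 alternative(s)
  E: 3 alternative(s)
Sum: 3 + 1 + 2 + 3 = 9

9


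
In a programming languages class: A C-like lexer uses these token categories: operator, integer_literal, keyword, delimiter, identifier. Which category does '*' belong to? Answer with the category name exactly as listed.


Token: '*'
Checking categories:
  identifier: no
  integer_literal: no
  operator: YES
  keyword: no
  delimiter: no
Category: operator

operator


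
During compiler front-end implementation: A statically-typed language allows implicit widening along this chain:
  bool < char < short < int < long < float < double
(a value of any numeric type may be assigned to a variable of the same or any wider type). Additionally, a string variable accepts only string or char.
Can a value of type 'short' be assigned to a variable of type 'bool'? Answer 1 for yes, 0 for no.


Target variable type: bool
Source value type: short
Numeric ranks: short=2, bool=0
Widening allowed iff rank(source) <= rank(target): 2 <= 0? No
Result: 0

0


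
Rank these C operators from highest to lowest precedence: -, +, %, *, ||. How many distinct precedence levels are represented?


Looking up precedence for each operator:
  - -> precedence 5
  + -> precedence 5
  % -> precedence 6
  * -> precedence 6
  || -> precedence 1
Sorted highest to lowest: %, *, -, +, ||
Distinct precedence values: [6, 5, 1]
Number of distinct levels: 3

3


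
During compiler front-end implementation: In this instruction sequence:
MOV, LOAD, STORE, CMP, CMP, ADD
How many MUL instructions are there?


Scanning instruction sequence for MUL:
  Position 1: MOV
  Position 2: LOAD
  Position 3: STORE
  Position 4: CMP
  Position 5: CMP
  Position 6: ADD
Matches at positions: []
Total MUL count: 0

0


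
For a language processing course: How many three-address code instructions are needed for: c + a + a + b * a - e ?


Expression: c + a + a + b * a - e
Generating three-address code (respecting * over +/- precedence):
  Instruction 1: t1 = b * a
  Instruction 2: t2 = c + a
  Instruction 3: t3 = t2 + a
  Instruction 4: t4 = t3 + t1
  Instruction 5: t5 = t4 - e
Total instructions: 5

5


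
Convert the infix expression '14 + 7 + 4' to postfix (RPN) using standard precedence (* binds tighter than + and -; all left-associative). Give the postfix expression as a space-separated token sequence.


Applying the shunting-yard algorithm:
  Operand 14 -> output
  Push '+' onto operator stack -> op-stack: [+]
  Operand 7 -> output
  See '+' (prec 1); top '+' (prec 1) >= it -> pop '+' to output
  Push '+' onto operator stack -> op-stack: [+]
  Operand 4 -> output
  End of input: pop '+' to output
Postfix result: 14 7 + 4 +

14 7 + 4 +


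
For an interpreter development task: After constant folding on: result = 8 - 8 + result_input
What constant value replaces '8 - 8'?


Identifying constant sub-expression:
  Original: result = 8 - 8 + result_input
  8 and 8 are both compile-time constants
  Evaluating: 8 - 8 = 0
  After folding: result = 0 + result_input

0


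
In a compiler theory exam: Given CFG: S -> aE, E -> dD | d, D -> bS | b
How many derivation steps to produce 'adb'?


Grammar: S -> aE, E -> dD | d, D -> bS | b
Deriving 'adb':
Step 1: S -> aE => aE
Step 2: E -> dD => adD
Step 3: D -> b => adb
Total derivation steps: 3

3


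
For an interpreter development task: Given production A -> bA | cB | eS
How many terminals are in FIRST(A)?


Production: A -> bA | cB | eS
Examining each alternative for leading terminals:
  A -> bA : first terminal = 'b'
  A -> cB : first terminal = 'c'
  A -> eS : first terminal = 'e'
FIRST(A) = {b, c, e}
Count: 3

3


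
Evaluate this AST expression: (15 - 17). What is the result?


Expression: (15 - 17)
Evaluating step by step:
  15 - 17 = -2
Result: -2

-2


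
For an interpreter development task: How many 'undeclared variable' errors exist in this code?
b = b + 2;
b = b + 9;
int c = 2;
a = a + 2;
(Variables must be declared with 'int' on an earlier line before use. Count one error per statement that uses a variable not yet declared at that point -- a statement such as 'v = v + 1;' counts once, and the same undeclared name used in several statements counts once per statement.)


Scanning code line by line:
  Line 1: use 'b' -> ERROR (undeclared)
  Line 2: use 'b' -> ERROR (undeclared)
  Line 3: declare 'c' -> declared = ['c']
  Line 4: use 'a' -> ERROR (undeclared)
Total undeclared variable errors: 3

3


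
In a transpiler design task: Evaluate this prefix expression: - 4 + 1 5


Parsing prefix expression: - 4 + 1 5
Step 1: Innermost operation '+ 1 5'
  1 + 5 = 6
Step 2: Outer operation '- 4 [6]'
  4 - 6 = -2

-2


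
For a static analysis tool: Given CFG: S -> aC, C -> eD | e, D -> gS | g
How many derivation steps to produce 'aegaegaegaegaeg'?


Grammar: S -> aC, C -> eD | e, D -> gS | g
Deriving 'aegaegaegaegaeg':
Step 1: S -> aC => aC
Step 2: C -> eD => aeD
Step 3: D -> gS => aegS
Step 4: S -> aC => aegaC
Step 5: C -> eD => aegaeD
Step 6: D -> gS => aegaegS
Step 7: S -> aC => aegaegaC
Step 8: C -> eD => aegaegaeD
Step 9: D -> gS => aegaegaegS
Step 10: S -> aC => aegaegaegaC
Step 11: C -> eD => aegaegaegaeD
Step 12: D -> gS => aegaegaegaegS
Step 13: S -> aC => aegaegaegaegaC
Step 14: C -> eD => aegaegaegaegaeD
Step 15: D -> g => aegaegaegaegaeg
Total derivation steps: 15

15


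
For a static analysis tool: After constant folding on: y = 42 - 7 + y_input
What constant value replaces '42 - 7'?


Identifying constant sub-expression:
  Original: y = 42 - 7 + y_input
  42 and 7 are both compile-time constants
  Evaluating: 42 - 7 = 35
  After folding: y = 35 + y_input

35


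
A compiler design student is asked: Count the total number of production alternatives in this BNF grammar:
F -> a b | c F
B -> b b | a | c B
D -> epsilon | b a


Counting alternatives per rule:
  F: 2 alternative(s)
  B: 3 alternative(s)
  D: 2 alternative(s)
Sum: 2 + 3 + 2 = 7

7


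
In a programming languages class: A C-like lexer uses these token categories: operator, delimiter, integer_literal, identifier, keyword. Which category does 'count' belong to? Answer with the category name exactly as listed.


Token: 'count'
Checking categories:
  identifier: YES
  integer_literal: no
  operator: no
  keyword: no
  delimiter: no
Category: identifier

identifier


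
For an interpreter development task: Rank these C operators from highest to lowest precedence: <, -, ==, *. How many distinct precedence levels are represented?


Looking up precedence for each operator:
  < -> precedence 4
  - -> precedence 5
  == -> precedence 3
  * -> precedence 6
Sorted highest to lowest: *, -, <, ==
Distinct precedence values: [6, 5, 4, 3]
Number of distinct levels: 4

4


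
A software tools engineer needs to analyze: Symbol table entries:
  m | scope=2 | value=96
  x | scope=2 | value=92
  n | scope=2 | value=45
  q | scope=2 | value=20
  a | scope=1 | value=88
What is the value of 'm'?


Searching symbol table for 'm':
  m | scope=2 | value=96 <- MATCH
  x | scope=2 | value=92
  n | scope=2 | value=45
  q | scope=2 | value=20
  a | scope=1 | value=88
Found 'm' at scope 2 with value 96

96


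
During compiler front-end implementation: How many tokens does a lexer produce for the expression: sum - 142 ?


Scanning 'sum - 142'
Token 1: 'sum' -> identifier
Token 2: '-' -> operator
Token 3: '142' -> integer_literal
Total tokens: 3

3


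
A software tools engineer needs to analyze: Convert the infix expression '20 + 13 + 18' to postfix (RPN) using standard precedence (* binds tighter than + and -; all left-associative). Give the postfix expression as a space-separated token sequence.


Applying the shunting-yard algorithm:
  Operand 20 -> output
  Push '+' onto operator stack -> op-stack: [+]
  Operand 13 -> output
  See '+' (prec 1); top '+' (prec 1) >= it -> pop '+' to output
  Push '+' onto operator stack -> op-stack: [+]
  Operand 18 -> output
  End of input: pop '+' to output
Postfix result: 20 13 + 18 +

20 13 + 18 +


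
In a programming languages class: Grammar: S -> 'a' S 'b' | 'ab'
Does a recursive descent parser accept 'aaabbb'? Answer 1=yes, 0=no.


Grammar accepts strings of the form a^n b^n (n >= 1)
Word: 'aaabbb'
Counting: 3 a's and 3 b's
Check: 3 == 3? Yes
Derivation (S -> aSb applied 2 time(s), then S -> ab): S => aSb => aaSbb => aaabbb
Accepted

1


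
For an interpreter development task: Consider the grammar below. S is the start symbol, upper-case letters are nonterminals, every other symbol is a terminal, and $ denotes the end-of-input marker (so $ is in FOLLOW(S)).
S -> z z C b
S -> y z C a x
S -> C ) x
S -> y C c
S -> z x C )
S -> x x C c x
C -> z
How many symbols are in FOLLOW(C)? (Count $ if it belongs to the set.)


S is the start symbol and does not occur in any rule body, so FOLLOW(S) = {$}.
Examining every occurrence of C in a rule body:
  S -> z z C b : C is followed by terminal 'b' -> add 'b'
  S -> y z C a x : C is followed by terminal 'a' -> add 'a'
  S -> C ) x : C is followed by terminal ')' -> add ')'
  S -> y C c : C is followed by terminal 'c' -> add 'c'
  S -> z x C ) : C is followed by terminal ')' -> add ')' (already in the set)
  S -> x x C c x : C is followed by terminal 'c' -> add 'c' (already in the set)
  C -> z : C does not occur in the body -> contributes nothing
FOLLOW(C) = {), a, b, c}
Count: 4

4


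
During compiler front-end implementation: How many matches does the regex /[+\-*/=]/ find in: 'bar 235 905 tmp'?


Pattern: /[+\-*/=]/ (operators)
Input: 'bar 235 905 tmp'
Scanning for matches:
Total matches: 0

0


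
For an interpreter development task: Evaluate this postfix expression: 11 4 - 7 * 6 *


Processing tokens left to right:
Push 11, Push 4
Pop 11 and 4, compute 11 - 4 = 7, push 7
Push 7
Pop 7 and 7, compute 7 * 7 = 49, push 49
Push 6
Pop 49 and 6, compute 49 * 6 = 294, push 294
Stack result: 294

294


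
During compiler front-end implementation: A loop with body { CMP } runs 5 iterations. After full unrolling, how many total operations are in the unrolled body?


Loop body operations: CMP (1 op per iteration)
Unrolling 5 iterations:
  Iteration 1: CMP (1 ops)
  Iteration 2: CMP (1 ops)
  Iteration 3: CMP (1 ops)
  Iteration 4: CMP (1 ops)
  Iteration 5: CMP (1 ops)
Total: 5 iterations * 1 ops/iter = 5 operations

5


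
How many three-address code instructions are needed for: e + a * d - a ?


Expression: e + a * d - a
Generating three-address code (respecting * over +/- precedence):
  Instruction 1: t1 = a * d
  Instruction 2: t2 = e + t1
  Instruction 3: t3 = t2 - a
Total instructions: 3

3


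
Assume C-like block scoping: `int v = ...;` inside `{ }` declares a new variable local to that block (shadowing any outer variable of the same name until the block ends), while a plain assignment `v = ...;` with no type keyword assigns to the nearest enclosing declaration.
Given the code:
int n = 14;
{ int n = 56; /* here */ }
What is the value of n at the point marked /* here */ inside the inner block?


Analyzing scoping rules:
Outer scope: declares n = 14
Inner block: 'int n = 56;' declares a NEW n that shadows the outer one
Inside the block the inner declaration is in scope -> 56
Result: 56

56


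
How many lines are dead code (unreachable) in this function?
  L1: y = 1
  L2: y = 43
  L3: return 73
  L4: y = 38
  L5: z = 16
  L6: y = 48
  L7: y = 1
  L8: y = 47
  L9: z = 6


Analyzing control flow:
  L1: reachable (before return)
  L2: reachable (before return)
  L3: reachable (return statement)
  L4: DEAD (after return at L3)
  L5: DEAD (after return at L3)
  L6: DEAD (after return at L3)
  L7: DEAD (after return at L3)
  L8: DEAD (after return at L3)
  L9: DEAD (after return at L3)
Return at L3, total lines = 9
Dead lines: L4 through L9
Count: 6

6
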